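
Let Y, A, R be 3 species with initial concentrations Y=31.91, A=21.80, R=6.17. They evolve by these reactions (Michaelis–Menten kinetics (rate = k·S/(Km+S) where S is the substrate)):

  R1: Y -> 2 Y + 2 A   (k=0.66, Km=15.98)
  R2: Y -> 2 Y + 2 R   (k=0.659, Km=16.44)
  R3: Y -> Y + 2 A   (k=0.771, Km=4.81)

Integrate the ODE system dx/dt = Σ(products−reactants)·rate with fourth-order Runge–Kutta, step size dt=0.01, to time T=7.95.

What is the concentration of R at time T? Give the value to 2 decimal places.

RK4 with dt=0.01: 795 steps to T=7.95. Trajectory (selected grid times):
t=0.00: Y=31.91 A=21.80 R=6.17
t=0.88: Y=32.68 A=23.76 R=6.94
t=1.77: Y=33.47 A=25.75 R=7.72
t=2.65: Y=34.26 A=27.73 R=8.50
t=3.53: Y=35.05 A=29.71 R=9.29
t=4.42: Y=35.85 A=31.73 R=10.09
t=5.30: Y=36.65 A=33.73 R=10.89
t=6.18: Y=37.46 A=35.75 R=11.69
t=7.07: Y=38.28 A=37.79 R=12.51
t=7.95: Y=39.10 A=39.82 R=13.32
Read off R at T=7.95: 13.32

R at T = 13.32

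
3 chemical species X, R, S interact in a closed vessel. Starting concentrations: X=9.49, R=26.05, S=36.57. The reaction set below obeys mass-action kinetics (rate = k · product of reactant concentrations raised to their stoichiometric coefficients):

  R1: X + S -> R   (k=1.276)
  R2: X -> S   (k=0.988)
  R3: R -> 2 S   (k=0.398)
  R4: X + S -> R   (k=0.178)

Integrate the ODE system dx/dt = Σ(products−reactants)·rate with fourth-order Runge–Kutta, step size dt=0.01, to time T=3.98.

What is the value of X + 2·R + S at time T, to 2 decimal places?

Check how each reaction changes W = X + 2·R + S (weight of products minus weight of reactants):
R1: X + S -> R: (2·1) − (1·1 + 1·1) = 2 − 2 = 0
R2: X -> S: (1·1) − (1·1) = 1 − 1 = 0
R3: R -> 2 S: (1·2) − (2·1) = 2 − 2 = 0
R4: X + S -> R: (2·1) − (1·1 + 1·1) = 2 − 2 = 0
Every reaction leaves W unchanged, so W is conserved and no simulation is needed: W(T) = W(0) = 9.49 + 2·26.05 + 36.57 = 98.16

Value at T = 98.16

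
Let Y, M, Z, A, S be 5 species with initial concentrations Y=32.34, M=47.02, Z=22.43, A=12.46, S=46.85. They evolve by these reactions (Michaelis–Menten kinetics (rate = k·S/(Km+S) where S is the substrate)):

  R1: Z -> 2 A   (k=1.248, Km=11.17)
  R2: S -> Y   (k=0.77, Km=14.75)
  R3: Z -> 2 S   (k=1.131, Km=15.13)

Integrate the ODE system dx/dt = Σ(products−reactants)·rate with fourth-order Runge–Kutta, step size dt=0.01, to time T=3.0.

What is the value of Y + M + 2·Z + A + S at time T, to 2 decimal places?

Value at T = 183.53

Check how each reaction changes W = Y + M + 2·Z + A + S (weight of products minus weight of reactants):
R1: Z -> 2 A: (1·2) − (2·1) = 2 − 2 = 0
R2: S -> Y: (1·1) − (1·1) = 1 − 1 = 0
R3: Z -> 2 S: (1·2) − (2·1) = 2 − 2 = 0
Every reaction leaves W unchanged, so W is conserved and no simulation is needed: W(T) = W(0) = 32.34 + 47.02 + 2·22.43 + 12.46 + 46.85 = 183.53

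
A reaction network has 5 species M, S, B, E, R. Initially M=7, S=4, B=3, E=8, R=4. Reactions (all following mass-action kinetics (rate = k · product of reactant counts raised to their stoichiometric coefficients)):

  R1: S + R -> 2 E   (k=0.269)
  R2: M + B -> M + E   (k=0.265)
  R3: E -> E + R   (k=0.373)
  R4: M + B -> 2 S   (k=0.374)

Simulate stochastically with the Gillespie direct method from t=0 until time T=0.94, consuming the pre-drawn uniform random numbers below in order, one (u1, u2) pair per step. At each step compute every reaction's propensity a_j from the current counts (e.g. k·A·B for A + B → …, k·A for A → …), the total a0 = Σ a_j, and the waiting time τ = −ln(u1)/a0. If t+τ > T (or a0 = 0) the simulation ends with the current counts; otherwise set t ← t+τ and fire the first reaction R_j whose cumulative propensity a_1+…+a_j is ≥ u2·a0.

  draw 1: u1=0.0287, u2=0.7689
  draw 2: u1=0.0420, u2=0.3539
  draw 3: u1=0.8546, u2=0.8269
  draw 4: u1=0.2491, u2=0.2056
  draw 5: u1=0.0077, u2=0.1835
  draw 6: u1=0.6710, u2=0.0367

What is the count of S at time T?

S at T = 5

t=0.000: M=7 S=4 B=3 E=8 R=4
Draw 1: a1=4.304, a2=5.565, a3=2.984, a4=7.854, a0=20.707; τ=−ln(0.0287)/20.707=0.171 → t=0.171; u2·a0=0.7689·20.707=15.922; a1+…+a3=12.853 < 15.922 ≤ a1+…+a4=20.707 → R4 fires; M=6 S=6 B=2 E=8 R=4
Draw 2: a1=6.456, a2=3.180, a3=2.984, a4=4.488, a0=17.108; τ=−ln(0.0420)/17.108=0.185 → t=0.357; u2·a0=0.3539·17.108=6.055 ≤ a1=6.456 → R1 fires; M=6 S=5 B=2 E=10 R=3
Draw 3: a1=4.035, a2=3.180, a3=3.730, a4=4.488, a0=15.433; τ=−ln(0.8546)/15.433=0.010 → t=0.367; u2·a0=0.8269·15.433=12.762; a1+…+a3=10.945 < 12.762 ≤ a1+…+a4=15.433 → R4 fires; M=5 S=7 B=1 E=10 R=3
Draw 4: a1=5.649, a2=1.325, a3=3.730, a4=1.870, a0=12.574; τ=−ln(0.2491)/12.574=0.111 → t=0.477; u2·a0=0.2056·12.574=2.585 ≤ a1=5.649 → R1 fires; M=5 S=6 B=1 E=12 R=2
Draw 5: a1=3.228, a2=1.325, a3=4.476, a4=1.870, a0=10.899; τ=−ln(0.0077)/10.899=0.447 → t=0.924; u2·a0=0.1835·10.899=2.000 ≤ a1=3.228 → R1 fires; M=5 S=5 B=1 E=14 R=1
Draw 6: a1=1.345, a2=1.325, a3=5.222, a4=1.870, a0=9.762; τ=−ln(0.6710)/9.762=0.041 → t=0.965 > T=0.94: stop.
Read off S at T=0.94: 5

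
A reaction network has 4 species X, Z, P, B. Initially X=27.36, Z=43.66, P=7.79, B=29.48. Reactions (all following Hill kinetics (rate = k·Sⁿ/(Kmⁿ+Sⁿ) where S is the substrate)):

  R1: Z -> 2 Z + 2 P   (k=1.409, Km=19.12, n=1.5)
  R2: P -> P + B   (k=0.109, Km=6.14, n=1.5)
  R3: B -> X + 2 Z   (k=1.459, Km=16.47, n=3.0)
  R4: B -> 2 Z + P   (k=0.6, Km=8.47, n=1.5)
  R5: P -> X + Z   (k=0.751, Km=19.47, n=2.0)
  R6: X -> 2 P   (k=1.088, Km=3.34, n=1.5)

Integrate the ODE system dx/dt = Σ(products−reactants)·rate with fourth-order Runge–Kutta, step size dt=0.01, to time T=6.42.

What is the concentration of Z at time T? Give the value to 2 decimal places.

Z at T = 74.37

RK4 with dt=0.01: 642 steps to T=6.42. Trajectory (selected grid times):
t=0.00: X=27.36 Z=43.66 P=7.79 B=29.48
t=0.71: X=27.59 Z=47.03 P=11.11 B=28.29
t=1.43: X=27.87 Z=50.48 P=14.45 B=27.11
t=2.14: X=28.18 Z=53.91 P=17.71 B=25.98
t=2.85: X=28.52 Z=57.35 P=20.96 B=24.87
t=3.57: X=28.88 Z=60.84 P=24.23 B=23.78
t=4.28: X=29.24 Z=64.26 P=27.43 B=22.74
t=4.99: X=29.60 Z=67.65 P=30.63 B=21.72
t=5.71: X=29.95 Z=71.06 P=33.86 B=20.74
t=6.42: X=30.29 Z=74.37 P=37.04 B=19.80
Read off Z at T=6.42: 74.37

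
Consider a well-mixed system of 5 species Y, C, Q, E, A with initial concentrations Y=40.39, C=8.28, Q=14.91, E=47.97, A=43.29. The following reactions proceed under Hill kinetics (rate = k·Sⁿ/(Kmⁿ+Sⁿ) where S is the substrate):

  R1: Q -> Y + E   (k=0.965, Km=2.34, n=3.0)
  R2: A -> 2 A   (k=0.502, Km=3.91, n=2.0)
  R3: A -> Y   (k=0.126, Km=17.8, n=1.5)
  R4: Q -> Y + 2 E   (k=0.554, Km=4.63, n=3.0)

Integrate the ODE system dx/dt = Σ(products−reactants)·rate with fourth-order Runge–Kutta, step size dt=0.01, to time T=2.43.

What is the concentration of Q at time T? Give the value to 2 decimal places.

RK4 with dt=0.01: 243 steps to T=2.43. Trajectory (selected grid times):
t=0.00: Y=40.39 C=8.28 Q=14.91 E=47.97 A=43.29
t=0.27: Y=40.82 C=8.28 Q=14.51 E=48.52 A=43.40
t=0.54: Y=41.25 C=8.28 Q=14.10 E=49.07 A=43.51
t=0.81: Y=41.68 C=8.28 Q=13.70 E=49.62 A=43.61
t=1.08: Y=42.11 C=8.28 Q=13.29 E=50.16 A=43.72
t=1.35: Y=42.54 C=8.28 Q=12.89 E=50.71 A=43.83
t=1.62: Y=42.97 C=8.28 Q=12.49 E=51.25 A=43.93
t=1.89: Y=43.40 C=8.28 Q=12.09 E=51.80 A=44.04
t=2.16: Y=43.83 C=8.28 Q=11.69 E=52.34 A=44.15
t=2.43: Y=44.25 C=8.28 Q=11.29 E=52.88 A=44.26
Read off Q at T=2.43: 11.29

Q at T = 11.29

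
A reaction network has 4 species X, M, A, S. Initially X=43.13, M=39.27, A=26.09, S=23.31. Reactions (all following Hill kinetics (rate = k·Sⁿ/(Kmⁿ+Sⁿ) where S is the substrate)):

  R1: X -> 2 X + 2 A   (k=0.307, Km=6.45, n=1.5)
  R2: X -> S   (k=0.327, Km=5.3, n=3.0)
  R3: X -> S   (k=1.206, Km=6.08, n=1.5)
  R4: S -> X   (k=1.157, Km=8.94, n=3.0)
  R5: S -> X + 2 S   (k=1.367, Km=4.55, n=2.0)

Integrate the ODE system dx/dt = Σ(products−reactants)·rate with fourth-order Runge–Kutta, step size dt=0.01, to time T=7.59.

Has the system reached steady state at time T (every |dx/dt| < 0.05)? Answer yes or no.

Steady state at T: no

RK4 with dt=0.01: 759 steps to T=7.59. Trajectory (selected grid times):
t=0.00: X=43.13 M=39.27 A=26.09 S=23.31
t=0.84: X=44.17 M=39.27 A=26.58 S=24.73
t=1.69: X=45.23 M=39.27 A=27.07 S=26.17
t=2.53: X=46.29 M=39.27 A=27.56 S=27.59
t=3.37: X=47.35 M=39.27 A=28.05 S=29.01
t=4.22: X=48.44 M=39.27 A=28.55 S=30.44
t=5.06: X=49.51 M=39.27 A=29.04 S=31.86
t=5.90: X=50.59 M=39.27 A=29.54 S=33.28
t=6.75: X=51.69 M=39.27 A=30.04 S=34.72
t=7.59: X=52.77 M=39.27 A=30.53 S=36.14
Rates at T: R1=0.2944, R2=0.3267, R3=1.1606, R4=1.1398, R5=1.3457
dx/dt at T (Σ net stoichiometry × rate): X=+1.2926, M=+0.0000, A=+0.5888, S=+1.6932
Largest |dx/dt| is |+1.6932| (S) ≥ 0.05 → not steady.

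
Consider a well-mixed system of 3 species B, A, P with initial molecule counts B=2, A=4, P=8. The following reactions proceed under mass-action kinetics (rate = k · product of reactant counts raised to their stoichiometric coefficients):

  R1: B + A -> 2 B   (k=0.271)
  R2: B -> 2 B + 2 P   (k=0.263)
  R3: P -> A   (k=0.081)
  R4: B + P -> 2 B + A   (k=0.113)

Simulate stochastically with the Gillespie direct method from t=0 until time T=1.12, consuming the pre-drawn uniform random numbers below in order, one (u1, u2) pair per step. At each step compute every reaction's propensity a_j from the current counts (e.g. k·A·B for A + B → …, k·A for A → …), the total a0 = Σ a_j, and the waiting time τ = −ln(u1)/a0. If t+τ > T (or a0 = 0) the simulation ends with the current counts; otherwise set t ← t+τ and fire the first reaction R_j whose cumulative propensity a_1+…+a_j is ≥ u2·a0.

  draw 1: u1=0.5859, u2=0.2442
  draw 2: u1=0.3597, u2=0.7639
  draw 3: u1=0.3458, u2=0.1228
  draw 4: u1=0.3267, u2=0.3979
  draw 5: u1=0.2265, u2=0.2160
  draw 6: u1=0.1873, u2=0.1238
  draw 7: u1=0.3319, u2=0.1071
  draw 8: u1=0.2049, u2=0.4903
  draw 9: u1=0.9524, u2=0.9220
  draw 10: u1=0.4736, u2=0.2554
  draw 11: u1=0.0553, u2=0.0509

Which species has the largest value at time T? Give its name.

Dominant species at T: B

t=0.000: B=2 A=4 P=8
Draw 1: a1=2.168, a2=0.526, a3=0.648, a4=1.808, a0=5.150; τ=−ln(0.5859)/5.150=0.104 → t=0.104; u2·a0=0.2442·5.150=1.258 ≤ a1=2.168 → R1 fires; B=3 A=3 P=8
Draw 2: a1=2.439, a2=0.789, a3=0.648, a4=2.712, a0=6.588; τ=−ln(0.3597)/6.588=0.155 → t=0.259; u2·a0=0.7639·6.588=5.033; a1+…+a3=3.876 < 5.033 ≤ a1+…+a4=6.588 → R4 fires; B=4 A=4 P=7
Draw 3: a1=4.336, a2=1.052, a3=0.567, a4=3.164, a0=9.119; τ=−ln(0.3458)/9.119=0.116 → t=0.375; u2·a0=0.1228·9.119=1.120 ≤ a1=4.336 → R1 fires; B=5 A=3 P=7
Draw 4: a1=4.065, a2=1.315, a3=0.567, a4=3.955, a0=9.902; τ=−ln(0.3267)/9.902=0.113 → t=0.488; u2·a0=0.3979·9.902=3.940 ≤ a1=4.065 → R1 fires; B=6 A=2 P=7
Draw 5: a1=3.252, a2=1.578, a3=0.567, a4=4.746, a0=10.143; τ=−ln(0.2265)/10.143=0.146 → t=0.635; u2·a0=0.2160·10.143=2.191 ≤ a1=3.252 → R1 fires; B=7 A=1 P=7
Draw 6: a1=1.897, a2=1.841, a3=0.567, a4=5.537, a0=9.842; τ=−ln(0.1873)/9.842=0.170 → t=0.805; u2·a0=0.1238·9.842=1.218 ≤ a1=1.897 → R1 fires; B=8 A=0 P=7
Draw 7: a1=0.000, a2=2.104, a3=0.567, a4=6.328, a0=8.999; τ=−ln(0.3319)/8.999=0.123 → t=0.928; u2·a0=0.1071·8.999=0.964; a1=0.000 < 0.964 ≤ a1+a2=2.104 → R2 fires; B=9 A=0 P=9
Draw 8: a1=0.000, a2=2.367, a3=0.729, a4=9.153, a0=12.249; τ=−ln(0.2049)/12.249=0.129 → t=1.057; u2·a0=0.4903·12.249=6.006; a1+…+a3=3.096 < 6.006 ≤ a1+…+a4=12.249 → R4 fires; B=10 A=1 P=8
Draw 9: a1=2.710, a2=2.630, a3=0.648, a4=9.040, a0=15.028; τ=−ln(0.9524)/15.028=0.003 → t=1.060; u2·a0=0.9220·15.028=13.856; a1+…+a3=5.988 < 13.856 ≤ a1+…+a4=15.028 → R4 fires; B=11 A=2 P=7
Draw 10: a1=5.962, a2=2.893, a3=0.567, a4=8.701, a0=18.123; τ=−ln(0.4736)/18.123=0.041 → t=1.102; u2·a0=0.2554·18.123=4.629 ≤ a1=5.962 → R1 fires; B=12 A=1 P=7
Draw 11: a1=3.252, a2=3.156, a3=0.567, a4=9.492, a0=16.467; τ=−ln(0.0553)/16.467=0.176 → t=1.277 > T=1.12: stop.
At T=1.12: B=12 A=1 P=7; the largest is B.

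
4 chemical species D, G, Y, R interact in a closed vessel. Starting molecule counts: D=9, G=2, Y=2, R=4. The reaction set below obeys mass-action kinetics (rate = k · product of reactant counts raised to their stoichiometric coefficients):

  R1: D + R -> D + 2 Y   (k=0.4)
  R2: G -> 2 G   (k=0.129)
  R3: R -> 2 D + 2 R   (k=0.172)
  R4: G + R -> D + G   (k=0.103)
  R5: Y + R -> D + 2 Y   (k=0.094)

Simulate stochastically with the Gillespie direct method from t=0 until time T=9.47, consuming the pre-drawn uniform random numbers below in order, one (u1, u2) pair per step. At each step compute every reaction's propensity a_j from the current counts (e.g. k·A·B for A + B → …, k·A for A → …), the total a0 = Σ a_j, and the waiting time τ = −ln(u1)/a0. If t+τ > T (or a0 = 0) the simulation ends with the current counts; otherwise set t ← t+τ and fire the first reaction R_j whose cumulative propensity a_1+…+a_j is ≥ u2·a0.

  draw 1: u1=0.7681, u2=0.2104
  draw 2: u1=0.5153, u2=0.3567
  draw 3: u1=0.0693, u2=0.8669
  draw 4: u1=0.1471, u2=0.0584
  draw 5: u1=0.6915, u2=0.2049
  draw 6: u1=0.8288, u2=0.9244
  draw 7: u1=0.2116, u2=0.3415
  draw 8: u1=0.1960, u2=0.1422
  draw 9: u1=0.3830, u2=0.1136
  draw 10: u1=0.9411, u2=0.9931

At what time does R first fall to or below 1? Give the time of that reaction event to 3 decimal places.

Threshold first reached at t = 0.351

t=0.000: D=9 G=2 Y=2 R=4
Draw 1: a1=14.400, a2=0.258, a3=0.688, a4=0.824, a5=0.752, a0=16.922; τ=−ln(0.7681)/16.922=0.016 → t=0.016; u2·a0=0.2104·16.922=3.560 ≤ a1=14.400 → R1 fires; D=9 G=2 Y=4 R=3
Draw 2: a1=10.800, a2=0.258, a3=0.516, a4=0.618, a5=1.128, a0=13.320; τ=−ln(0.5153)/13.320=0.050 → t=0.065; u2·a0=0.3567·13.320=4.751 ≤ a1=10.800 → R1 fires; D=9 G=2 Y=6 R=2
Draw 3: a1=7.200, a2=0.258, a3=0.344, a4=0.412, a5=1.128, a0=9.342; τ=−ln(0.0693)/9.342=0.286 → t=0.351; u2·a0=0.8669·9.342=8.099; a1+…+a3=7.802 < 8.099 ≤ a1+…+a4=8.214 → R4 fires; D=10 G=2 Y=6 R=1
Draw 4: a1=4.000, a2=0.258, a3=0.172, a4=0.206, a5=0.564, a0=5.200; τ=−ln(0.1471)/5.200=0.369 → t=0.720; u2·a0=0.0584·5.200=0.304 ≤ a1=4.000 → R1 fires; D=10 G=2 Y=8 R=0
Draw 5: a1=0.000, a2=0.258, a3=0.000, a4=0.000, a5=0.000, a0=0.258; τ=−ln(0.6915)/0.258=1.430 → t=2.149; u2·a0=0.2049·0.258=0.053; a1=0.000 < 0.053 ≤ a1+a2=0.258 → R2 fires; D=10 G=3 Y=8 R=0
Draw 6: a1=0.000, a2=0.387, a3=0.000, a4=0.000, a5=0.000, a0=0.387; τ=−ln(0.8288)/0.387=0.485 → t=2.635; u2·a0=0.9244·0.387=0.358; a1=0.000 < 0.358 ≤ a1+a2=0.387 → R2 fires; D=10 G=4 Y=8 R=0
Draw 7: a1=0.000, a2=0.516, a3=0.000, a4=0.000, a5=0.000, a0=0.516; τ=−ln(0.2116)/0.516=3.010 → t=5.645; u2·a0=0.3415·0.516=0.176; a1=0.000 < 0.176 ≤ a1+a2=0.516 → R2 fires; D=10 G=5 Y=8 R=0
Draw 8: a1=0.000, a2=0.645, a3=0.000, a4=0.000, a5=0.000, a0=0.645; τ=−ln(0.1960)/0.645=2.527 → t=8.171; u2·a0=0.1422·0.645=0.092; a1=0.000 < 0.092 ≤ a1+a2=0.645 → R2 fires; D=10 G=6 Y=8 R=0
Draw 9: a1=0.000, a2=0.774, a3=0.000, a4=0.000, a5=0.000, a0=0.774; τ=−ln(0.3830)/0.774=1.240 → t=9.411; u2·a0=0.1136·0.774=0.088; a1=0.000 < 0.088 ≤ a1+a2=0.774 → R2 fires; D=10 G=7 Y=8 R=0
Draw 10: a1=0.000, a2=0.903, a3=0.000, a4=0.000, a5=0.000, a0=0.903; τ=−ln(0.9411)/0.903=0.067 → t=9.478 > T=9.47: stop.
R first becomes ≤ 1 when it reaches 1 at the event at t=0.351.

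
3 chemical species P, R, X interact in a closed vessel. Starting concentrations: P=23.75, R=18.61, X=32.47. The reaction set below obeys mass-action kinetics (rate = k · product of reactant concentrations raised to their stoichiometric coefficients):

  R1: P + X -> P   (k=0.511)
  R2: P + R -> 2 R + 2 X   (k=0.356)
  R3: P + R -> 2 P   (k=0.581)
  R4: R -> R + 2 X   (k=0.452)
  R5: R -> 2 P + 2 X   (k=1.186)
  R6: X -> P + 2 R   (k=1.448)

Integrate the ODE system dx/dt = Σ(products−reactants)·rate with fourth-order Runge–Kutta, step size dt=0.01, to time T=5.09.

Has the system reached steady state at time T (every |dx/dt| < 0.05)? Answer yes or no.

RK4 with dt=0.01: 509 steps to T=5.09. Trajectory (selected grid times):
t=0.00: P=23.75 R=18.61 X=32.47
t=0.57: P=71.14 R=0.12 X=0.24
t=1.13: P=71.36 R=0.00 X=0.00
t=1.70: P=71.36 R=0.00 X=0.00
t=2.26: P=71.36 R=0.00 X=0.00
t=2.83: P=71.36 R=0.00 X=0.00
t=3.39: P=71.36 R=0.00 X=0.00
t=3.96: P=71.36 R=0.00 X=0.00
t=4.52: P=71.36 R=0.00 X=0.00
t=5.09: P=71.36 R=0.00 X=0.00
Rates at T: R1=0.0000, R2=0.0000, R3=0.0000, R4=0.0000, R5=0.0000, R6=0.0000
dx/dt at T (Σ net stoichiometry × rate): P=+0.0000, R=-0.0000, X=-0.0000
Largest |dx/dt| is |-0.0000| (X) < 0.05 → steady.

Steady state at T: yes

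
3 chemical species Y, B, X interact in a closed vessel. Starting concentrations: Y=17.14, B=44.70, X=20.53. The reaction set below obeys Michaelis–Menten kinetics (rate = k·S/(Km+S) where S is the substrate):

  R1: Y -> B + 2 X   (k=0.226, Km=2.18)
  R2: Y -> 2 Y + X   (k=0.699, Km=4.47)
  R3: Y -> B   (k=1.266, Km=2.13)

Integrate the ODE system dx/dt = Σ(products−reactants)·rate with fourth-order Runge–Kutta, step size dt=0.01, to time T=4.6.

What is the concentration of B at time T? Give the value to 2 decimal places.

RK4 with dt=0.01: 460 steps to T=4.6. Trajectory (selected grid times):
t=0.00: Y=17.14 B=44.70 X=20.53
t=0.51: Y=16.75 B=45.38 X=21.02
t=1.02: Y=16.35 B=46.05 X=21.50
t=1.53: Y=15.96 B=46.72 X=21.98
t=2.04: Y=15.57 B=47.39 X=22.46
t=2.56: Y=15.17 B=48.07 X=22.95
t=3.07: Y=14.78 B=48.74 X=23.43
t=3.58: Y=14.39 B=49.40 X=23.90
t=4.09: Y=14.00 B=50.06 X=24.37
t=4.60: Y=13.61 B=50.72 X=24.84
Read off B at T=4.6: 50.72

B at T = 50.72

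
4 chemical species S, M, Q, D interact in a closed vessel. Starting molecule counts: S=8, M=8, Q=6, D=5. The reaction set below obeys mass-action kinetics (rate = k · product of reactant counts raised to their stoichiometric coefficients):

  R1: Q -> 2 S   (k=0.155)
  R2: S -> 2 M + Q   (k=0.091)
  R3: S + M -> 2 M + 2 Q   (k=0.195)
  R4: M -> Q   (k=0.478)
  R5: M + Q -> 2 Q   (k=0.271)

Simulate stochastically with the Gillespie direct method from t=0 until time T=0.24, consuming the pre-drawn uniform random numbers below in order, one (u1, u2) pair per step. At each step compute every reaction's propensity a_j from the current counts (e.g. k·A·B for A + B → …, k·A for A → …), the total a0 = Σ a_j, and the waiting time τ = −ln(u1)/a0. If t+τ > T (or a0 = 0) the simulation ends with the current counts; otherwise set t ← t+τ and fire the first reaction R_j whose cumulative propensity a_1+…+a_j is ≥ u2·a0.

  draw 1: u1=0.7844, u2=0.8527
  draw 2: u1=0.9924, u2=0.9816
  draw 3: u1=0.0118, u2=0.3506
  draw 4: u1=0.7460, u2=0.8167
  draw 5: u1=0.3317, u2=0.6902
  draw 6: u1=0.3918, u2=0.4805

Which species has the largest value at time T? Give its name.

Dominant species at T: Q

t=0.000: S=8 M=8 Q=6 D=5
Draw 1: a1=0.930, a2=0.728, a3=12.480, a4=3.824, a5=13.008, a0=30.970; τ=−ln(0.7844)/30.970=0.008 → t=0.008; u2·a0=0.8527·30.970=26.408; a1+…+a4=17.962 < 26.408 ≤ a1+…+a5=30.970 → R5 fires; S=8 M=7 Q=7 D=5
Draw 2: a1=1.085, a2=0.728, a3=10.920, a4=3.346, a5=13.279, a0=29.358; τ=−ln(0.9924)/29.358=0.000 → t=0.008; u2·a0=0.9816·29.358=28.818; a1+…+a4=16.079 < 28.818 ≤ a1+…+a5=29.358 → R5 fires; S=8 M=6 Q=8 D=5
Draw 3: a1=1.240, a2=0.728, a3=9.360, a4=2.868, a5=13.008, a0=27.204; τ=−ln(0.0118)/27.204=0.163 → t=0.171; u2·a0=0.3506·27.204=9.538; a1+a2=1.968 < 9.538 ≤ a1+…+a3=11.328 → R3 fires; S=7 M=7 Q=10 D=5
Draw 4: a1=1.550, a2=0.637, a3=9.555, a4=3.346, a5=18.970, a0=34.058; τ=−ln(0.7460)/34.058=0.009 → t=0.180; u2·a0=0.8167·34.058=27.815; a1+…+a4=15.088 < 27.815 ≤ a1+…+a5=34.058 → R5 fires; S=7 M=6 Q=11 D=5
Draw 5: a1=1.705, a2=0.637, a3=8.190, a4=2.868, a5=17.886, a0=31.286; τ=−ln(0.3317)/31.286=0.035 → t=0.215; u2·a0=0.6902·31.286=21.594; a1+…+a4=13.400 < 21.594 ≤ a1+…+a5=31.286 → R5 fires; S=7 M=5 Q=12 D=5
Draw 6: a1=1.860, a2=0.637, a3=6.825, a4=2.390, a5=16.260, a0=27.972; τ=−ln(0.3918)/27.972=0.033 → t=0.249 > T=0.24: stop.
At T=0.24: S=7 M=5 Q=12 D=5; the largest is Q.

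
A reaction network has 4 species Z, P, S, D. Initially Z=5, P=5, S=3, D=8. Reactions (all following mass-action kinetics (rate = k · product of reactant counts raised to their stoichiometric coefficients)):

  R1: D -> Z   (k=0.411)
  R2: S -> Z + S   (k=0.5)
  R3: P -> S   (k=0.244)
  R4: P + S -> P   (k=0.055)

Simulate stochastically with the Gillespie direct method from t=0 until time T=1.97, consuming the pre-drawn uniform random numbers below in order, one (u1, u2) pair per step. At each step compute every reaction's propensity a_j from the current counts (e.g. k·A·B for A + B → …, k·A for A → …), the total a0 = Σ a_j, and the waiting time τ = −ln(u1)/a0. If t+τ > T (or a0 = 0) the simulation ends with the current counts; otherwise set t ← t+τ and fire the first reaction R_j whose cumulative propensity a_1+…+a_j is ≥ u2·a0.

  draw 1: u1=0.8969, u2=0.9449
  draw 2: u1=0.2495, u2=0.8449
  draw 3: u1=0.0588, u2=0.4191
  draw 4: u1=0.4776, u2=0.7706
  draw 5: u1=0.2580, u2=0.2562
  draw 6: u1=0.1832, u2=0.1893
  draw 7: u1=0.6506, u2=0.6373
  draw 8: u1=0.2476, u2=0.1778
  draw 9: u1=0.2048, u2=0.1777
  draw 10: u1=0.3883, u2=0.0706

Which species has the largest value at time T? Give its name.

Dominant species at T: Z

t=0.000: Z=5 P=5 S=3 D=8
Draw 1: a1=3.288, a2=1.500, a3=1.220, a4=0.825, a0=6.833; τ=−ln(0.8969)/6.833=0.016 → t=0.016; u2·a0=0.9449·6.833=6.457; a1+…+a3=6.008 < 6.457 ≤ a1+…+a4=6.833 → R4 fires; Z=5 P=5 S=2 D=8
Draw 2: a1=3.288, a2=1.000, a3=1.220, a4=0.550, a0=6.058; τ=−ln(0.2495)/6.058=0.229 → t=0.245; u2·a0=0.8449·6.058=5.118; a1+a2=4.288 < 5.118 ≤ a1+…+a3=5.508 → R3 fires; Z=5 P=4 S=3 D=8
Draw 3: a1=3.288, a2=1.500, a3=0.976, a4=0.660, a0=6.424; τ=−ln(0.0588)/6.424=0.441 → t=0.686; u2·a0=0.4191·6.424=2.692 ≤ a1=3.288 → R1 fires; Z=6 P=4 S=3 D=7
Draw 4: a1=2.877, a2=1.500, a3=0.976, a4=0.660, a0=6.013; τ=−ln(0.4776)/6.013=0.123 → t=0.809; u2·a0=0.7706·6.013=4.634; a1+a2=4.377 < 4.634 ≤ a1+…+a3=5.353 → R3 fires; Z=6 P=3 S=4 D=7
Draw 5: a1=2.877, a2=2.000, a3=0.732, a4=0.660, a0=6.269; τ=−ln(0.2580)/6.269=0.216 → t=1.025; u2·a0=0.2562·6.269=1.606 ≤ a1=2.877 → R1 fires; Z=7 P=3 S=4 D=6
Draw 6: a1=2.466, a2=2.000, a3=0.732, a4=0.660, a0=5.858; τ=−ln(0.1832)/5.858=0.290 → t=1.315; u2·a0=0.1893·5.858=1.109 ≤ a1=2.466 → R1 fires; Z=8 P=3 S=4 D=5
Draw 7: a1=2.055, a2=2.000, a3=0.732, a4=0.660, a0=5.447; τ=−ln(0.6506)/5.447=0.079 → t=1.394; u2·a0=0.6373·5.447=3.471; a1=2.055 < 3.471 ≤ a1+a2=4.055 → R2 fires; Z=9 P=3 S=4 D=5
Draw 8: a1=2.055, a2=2.000, a3=0.732, a4=0.660, a0=5.447; τ=−ln(0.2476)/5.447=0.256 → t=1.650; u2·a0=0.1778·5.447=0.968 ≤ a1=2.055 → R1 fires; Z=10 P=3 S=4 D=4
Draw 9: a1=1.644, a2=2.000, a3=0.732, a4=0.660, a0=5.036; τ=−ln(0.2048)/5.036=0.315 → t=1.965; u2·a0=0.1777·5.036=0.895 ≤ a1=1.644 → R1 fires; Z=11 P=3 S=4 D=3
Draw 10: a1=1.233, a2=2.000, a3=0.732, a4=0.660, a0=4.625; τ=−ln(0.3883)/4.625=0.205 → t=2.170 > T=1.97: stop.
At T=1.97: Z=11 P=3 S=4 D=3; the largest is Z.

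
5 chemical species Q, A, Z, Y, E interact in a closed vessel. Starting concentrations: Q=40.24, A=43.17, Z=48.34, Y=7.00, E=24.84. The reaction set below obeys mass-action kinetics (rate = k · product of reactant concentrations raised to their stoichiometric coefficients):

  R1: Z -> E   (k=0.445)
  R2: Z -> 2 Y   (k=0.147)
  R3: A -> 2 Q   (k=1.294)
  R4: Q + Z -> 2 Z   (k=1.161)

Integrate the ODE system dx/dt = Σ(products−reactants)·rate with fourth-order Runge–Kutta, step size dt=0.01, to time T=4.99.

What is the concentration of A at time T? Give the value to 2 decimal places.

RK4 with dt=0.01: 499 steps to T=4.99. Trajectory (selected grid times):
t=0.00: Q=40.24 A=43.17 Z=48.34 Y=7.00 E=24.84
t=0.55: Q=0.47 A=21.19 Z=100.72 Y=22.57 E=48.41
t=1.11: Q=0.25 A=10.27 Z=90.71 Y=38.50 E=72.52
t=1.66: Q=0.15 A=5.04 Z=74.34 Y=51.87 E=92.76
t=2.22: Q=0.10 A=2.44 Z=57.74 Y=62.72 E=109.18
t=2.77: Q=0.06 A=1.20 Z=43.81 Y=70.89 E=121.55
t=3.33: Q=0.04 A=0.58 Z=32.49 Y=77.14 E=131.00
t=3.88: Q=0.03 A=0.28 Z=23.97 Y=81.67 E=137.86
t=4.44: Q=0.02 A=0.14 Z=17.46 Y=85.05 E=142.98
t=4.99: Q=0.01 A=0.07 Z=12.73 Y=87.47 E=146.65
Read off A at T=4.99: 0.07

A at T = 0.07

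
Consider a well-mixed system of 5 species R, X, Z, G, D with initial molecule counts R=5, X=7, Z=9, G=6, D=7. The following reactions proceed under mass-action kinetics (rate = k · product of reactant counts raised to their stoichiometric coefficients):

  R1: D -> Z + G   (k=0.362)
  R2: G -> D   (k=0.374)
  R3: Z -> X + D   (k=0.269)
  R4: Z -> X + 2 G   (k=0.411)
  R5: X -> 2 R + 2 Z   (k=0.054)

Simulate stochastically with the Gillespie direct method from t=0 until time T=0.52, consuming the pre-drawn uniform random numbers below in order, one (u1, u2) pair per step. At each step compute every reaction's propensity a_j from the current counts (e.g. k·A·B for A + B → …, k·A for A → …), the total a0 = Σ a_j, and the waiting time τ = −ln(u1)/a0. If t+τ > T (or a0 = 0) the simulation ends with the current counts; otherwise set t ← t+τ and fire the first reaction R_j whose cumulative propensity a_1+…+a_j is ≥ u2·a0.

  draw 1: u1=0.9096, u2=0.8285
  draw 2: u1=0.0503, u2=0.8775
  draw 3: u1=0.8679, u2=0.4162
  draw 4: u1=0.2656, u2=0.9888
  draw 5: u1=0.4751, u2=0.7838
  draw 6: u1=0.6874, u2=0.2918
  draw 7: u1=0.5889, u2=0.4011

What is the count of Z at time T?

Z at T = 8

t=0.000: R=5 X=7 Z=9 G=6 D=7
Draw 1: a1=2.534, a2=2.244, a3=2.421, a4=3.699, a5=0.378, a0=11.276; τ=−ln(0.9096)/11.276=0.008 → t=0.008; u2·a0=0.8285·11.276=9.342; a1+…+a3=7.199 < 9.342 ≤ a1+…+a4=10.898 → R4 fires; R=5 X=8 Z=8 G=8 D=7
Draw 2: a1=2.534, a2=2.992, a3=2.152, a4=3.288, a5=0.432, a0=11.398; τ=−ln(0.0503)/11.398=0.262 → t=0.271; u2·a0=0.8775·11.398=10.002; a1+…+a3=7.678 < 10.002 ≤ a1+…+a4=10.966 → R4 fires; R=5 X=9 Z=7 G=10 D=7
Draw 3: a1=2.534, a2=3.740, a3=1.883, a4=2.877, a5=0.486, a0=11.520; τ=−ln(0.8679)/11.520=0.012 → t=0.283; u2·a0=0.4162·11.520=4.795; a1=2.534 < 4.795 ≤ a1+a2=6.274 → R2 fires; R=5 X=9 Z=7 G=9 D=8
Draw 4: a1=2.896, a2=3.366, a3=1.883, a4=2.877, a5=0.486, a0=11.508; τ=−ln(0.2656)/11.508=0.115 → t=0.398; u2·a0=0.9888·11.508=11.379; a1+…+a4=11.022 < 11.379 ≤ a1+…+a5=11.508 → R5 fires; R=7 X=8 Z=9 G=9 D=8
Draw 5: a1=2.896, a2=3.366, a3=2.421, a4=3.699, a5=0.432, a0=12.814; τ=−ln(0.4751)/12.814=0.058 → t=0.456; u2·a0=0.7838·12.814=10.044; a1+…+a3=8.683 < 10.044 ≤ a1+…+a4=12.382 → R4 fires; R=7 X=9 Z=8 G=11 D=8
Draw 6: a1=2.896, a2=4.114, a3=2.152, a4=3.288, a5=0.486, a0=12.936; τ=−ln(0.6874)/12.936=0.029 → t=0.485; u2·a0=0.2918·12.936=3.775; a1=2.896 < 3.775 ≤ a1+a2=7.010 → R2 fires; R=7 X=9 Z=8 G=10 D=9
Draw 7: a1=3.258, a2=3.740, a3=2.152, a4=3.288, a5=0.486, a0=12.924; τ=−ln(0.5889)/12.924=0.041 → t=0.526 > T=0.52: stop.
Read off Z at T=0.52: 8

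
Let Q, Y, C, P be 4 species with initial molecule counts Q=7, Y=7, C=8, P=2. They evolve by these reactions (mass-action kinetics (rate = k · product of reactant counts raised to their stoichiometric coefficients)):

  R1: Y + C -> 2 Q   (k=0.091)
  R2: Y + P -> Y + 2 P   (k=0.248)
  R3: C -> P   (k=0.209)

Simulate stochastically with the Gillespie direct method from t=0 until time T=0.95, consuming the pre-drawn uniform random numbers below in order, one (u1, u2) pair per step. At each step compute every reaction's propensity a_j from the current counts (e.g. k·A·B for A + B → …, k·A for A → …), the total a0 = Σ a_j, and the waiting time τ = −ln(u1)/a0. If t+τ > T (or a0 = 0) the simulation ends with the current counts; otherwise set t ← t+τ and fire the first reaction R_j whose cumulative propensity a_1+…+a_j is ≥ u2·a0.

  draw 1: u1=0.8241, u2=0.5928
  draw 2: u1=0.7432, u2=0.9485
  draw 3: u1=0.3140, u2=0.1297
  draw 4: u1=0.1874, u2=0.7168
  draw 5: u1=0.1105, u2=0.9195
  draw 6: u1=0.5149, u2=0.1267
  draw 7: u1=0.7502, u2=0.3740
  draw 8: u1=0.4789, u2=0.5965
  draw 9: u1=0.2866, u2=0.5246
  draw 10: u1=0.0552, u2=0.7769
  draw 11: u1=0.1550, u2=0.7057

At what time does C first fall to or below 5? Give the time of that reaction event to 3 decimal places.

Threshold first reached at t = 0.477

t=0.000: Q=7 Y=7 C=8 P=2
Draw 1: a1=5.096, a2=3.472, a3=1.672, a0=10.240; τ=−ln(0.8241)/10.240=0.019 → t=0.019; u2·a0=0.5928·10.240=6.070; a1=5.096 < 6.070 ≤ a1+a2=8.568 → R2 fires; Q=7 Y=7 C=8 P=3
Draw 2: a1=5.096, a2=5.208, a3=1.672, a0=11.976; τ=−ln(0.7432)/11.976=0.025 → t=0.044; u2·a0=0.9485·11.976=11.359; a1+a2=10.304 < 11.359 ≤ a1+…+a3=11.976 → R3 fires; Q=7 Y=7 C=7 P=4
Draw 3: a1=4.459, a2=6.944, a3=1.463, a0=12.866; τ=−ln(0.3140)/12.866=0.090 → t=0.134; u2·a0=0.1297·12.866=1.669 ≤ a1=4.459 → R1 fires; Q=9 Y=6 C=6 P=4
Draw 4: a1=3.276, a2=5.952, a3=1.254, a0=10.482; τ=−ln(0.1874)/10.482=0.160 → t=0.293; u2·a0=0.7168·10.482=7.513; a1=3.276 < 7.513 ≤ a1+a2=9.228 → R2 fires; Q=9 Y=6 C=6 P=5
Draw 5: a1=3.276, a2=7.440, a3=1.254, a0=11.970; τ=−ln(0.1105)/11.970=0.184 → t=0.477; u2·a0=0.9195·11.970=11.006; a1+a2=10.716 < 11.006 ≤ a1+…+a3=11.970 → R3 fires; Q=9 Y=6 C=5 P=6
Draw 6: a1=2.730, a2=8.928, a3=1.045, a0=12.703; τ=−ln(0.5149)/12.703=0.052 → t=0.530; u2·a0=0.1267·12.703=1.609 ≤ a1=2.730 → R1 fires; Q=11 Y=5 C=4 P=6
Draw 7: a1=1.820, a2=7.440, a3=0.836, a0=10.096; τ=−ln(0.7502)/10.096=0.028 → t=0.558; u2·a0=0.3740·10.096=3.776; a1=1.820 < 3.776 ≤ a1+a2=9.260 → R2 fires; Q=11 Y=5 C=4 P=7
Draw 8: a1=1.820, a2=8.680, a3=0.836, a0=11.336; τ=−ln(0.4789)/11.336=0.065 → t=0.623; u2·a0=0.5965·11.336=6.762; a1=1.820 < 6.762 ≤ a1+a2=10.500 → R2 fires; Q=11 Y=5 C=4 P=8
Draw 9: a1=1.820, a2=9.920, a3=0.836, a0=12.576; τ=−ln(0.2866)/12.576=0.099 → t=0.723; u2·a0=0.5246·12.576=6.597; a1=1.820 < 6.597 ≤ a1+a2=11.740 → R2 fires; Q=11 Y=5 C=4 P=9
Draw 10: a1=1.820, a2=11.160, a3=0.836, a0=13.816; τ=−ln(0.0552)/13.816=0.210 → t=0.932; u2·a0=0.7769·13.816=10.734; a1=1.820 < 10.734 ≤ a1+a2=12.980 → R2 fires; Q=11 Y=5 C=4 P=10
Draw 11: a1=1.820, a2=12.400, a3=0.836, a0=15.056; τ=−ln(0.1550)/15.056=0.124 → t=1.056 > T=0.95: stop.
C first becomes ≤ 5 when it reaches 5 at the event at t=0.477.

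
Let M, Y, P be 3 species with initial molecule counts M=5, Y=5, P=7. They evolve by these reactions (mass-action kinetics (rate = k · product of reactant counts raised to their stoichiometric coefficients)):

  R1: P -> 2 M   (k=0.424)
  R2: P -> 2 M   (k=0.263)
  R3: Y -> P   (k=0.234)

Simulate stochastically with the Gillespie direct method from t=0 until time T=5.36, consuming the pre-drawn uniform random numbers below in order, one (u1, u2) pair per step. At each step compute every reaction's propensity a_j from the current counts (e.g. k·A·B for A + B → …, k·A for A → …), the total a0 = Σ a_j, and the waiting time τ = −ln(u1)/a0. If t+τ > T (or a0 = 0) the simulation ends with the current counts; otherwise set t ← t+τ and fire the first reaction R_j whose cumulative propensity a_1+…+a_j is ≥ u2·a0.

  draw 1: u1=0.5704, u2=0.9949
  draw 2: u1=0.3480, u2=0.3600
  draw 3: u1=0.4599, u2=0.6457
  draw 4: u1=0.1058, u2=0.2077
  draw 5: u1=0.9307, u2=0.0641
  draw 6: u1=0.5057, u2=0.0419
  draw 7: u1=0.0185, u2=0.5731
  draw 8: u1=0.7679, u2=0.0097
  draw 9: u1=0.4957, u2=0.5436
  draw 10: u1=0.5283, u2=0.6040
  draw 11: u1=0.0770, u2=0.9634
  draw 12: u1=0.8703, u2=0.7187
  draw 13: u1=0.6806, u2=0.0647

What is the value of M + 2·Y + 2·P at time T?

Check how each reaction changes W = M + 2·Y + 2·P (weight of products minus weight of reactants):
R1: P -> 2 M: (1·2) − (2·1) = 2 − 2 = 0
R2: P -> 2 M: (1·2) − (2·1) = 2 − 2 = 0
R3: Y -> P: (2·1) − (2·1) = 2 − 2 = 0
Every reaction leaves W unchanged, so W is conserved and no simulation is needed: W(T) = W(0) = 5 + 2·5 + 2·7 = 29

Value at T = 29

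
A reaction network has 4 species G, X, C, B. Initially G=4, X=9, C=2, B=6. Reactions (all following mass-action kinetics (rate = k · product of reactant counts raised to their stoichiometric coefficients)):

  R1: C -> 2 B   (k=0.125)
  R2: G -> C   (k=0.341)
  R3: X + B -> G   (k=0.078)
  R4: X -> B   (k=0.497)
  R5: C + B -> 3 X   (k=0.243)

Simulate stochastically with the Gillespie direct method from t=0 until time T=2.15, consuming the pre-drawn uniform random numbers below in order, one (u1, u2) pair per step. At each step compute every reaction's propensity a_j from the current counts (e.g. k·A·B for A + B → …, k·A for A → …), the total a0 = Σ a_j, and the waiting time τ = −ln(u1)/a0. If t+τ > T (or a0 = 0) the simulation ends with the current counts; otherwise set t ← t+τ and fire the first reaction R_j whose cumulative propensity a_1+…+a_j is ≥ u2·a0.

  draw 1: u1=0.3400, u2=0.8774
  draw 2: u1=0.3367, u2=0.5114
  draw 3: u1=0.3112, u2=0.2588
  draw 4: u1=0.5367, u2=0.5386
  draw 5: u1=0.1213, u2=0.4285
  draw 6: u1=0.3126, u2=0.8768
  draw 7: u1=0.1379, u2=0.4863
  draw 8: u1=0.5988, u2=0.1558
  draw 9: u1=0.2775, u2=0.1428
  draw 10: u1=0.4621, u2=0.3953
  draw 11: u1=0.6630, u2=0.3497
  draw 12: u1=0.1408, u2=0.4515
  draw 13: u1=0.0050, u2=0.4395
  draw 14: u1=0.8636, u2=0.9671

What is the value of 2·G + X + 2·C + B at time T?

Value at T = 27

Check how each reaction changes W = 2·G + X + 2·C + B (weight of products minus weight of reactants):
R1: C -> 2 B: (1·2) − (2·1) = 2 − 2 = 0
R2: G -> C: (2·1) − (2·1) = 2 − 2 = 0
R3: X + B -> G: (2·1) − (1·1 + 1·1) = 2 − 2 = 0
R4: X -> B: (1·1) − (1·1) = 1 − 1 = 0
R5: C + B -> 3 X: (1·3) − (2·1 + 1·1) = 3 − 3 = 0
Every reaction leaves W unchanged, so W is conserved and no simulation is needed: W(T) = W(0) = 2·4 + 9 + 2·2 + 6 = 27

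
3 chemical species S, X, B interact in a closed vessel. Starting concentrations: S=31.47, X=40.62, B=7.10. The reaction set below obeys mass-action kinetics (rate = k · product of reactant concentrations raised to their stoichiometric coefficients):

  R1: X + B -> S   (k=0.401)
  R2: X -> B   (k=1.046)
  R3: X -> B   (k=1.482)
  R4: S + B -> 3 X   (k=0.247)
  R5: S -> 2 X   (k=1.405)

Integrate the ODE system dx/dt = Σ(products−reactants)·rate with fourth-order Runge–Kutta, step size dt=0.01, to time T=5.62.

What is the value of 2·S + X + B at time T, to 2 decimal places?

Value at T = 110.66

Check how each reaction changes W = 2·S + X + B (weight of products minus weight of reactants):
R1: X + B -> S: (2·1) − (1·1 + 1·1) = 2 − 2 = 0
R2: X -> B: (1·1) − (1·1) = 1 − 1 = 0
R3: X -> B: (1·1) − (1·1) = 1 − 1 = 0
R4: S + B -> 3 X: (1·3) − (2·1 + 1·1) = 3 − 3 = 0
R5: S -> 2 X: (1·2) − (2·1) = 2 − 2 = 0
Every reaction leaves W unchanged, so W is conserved and no simulation is needed: W(T) = W(0) = 2·31.47 + 40.62 + 7.10 = 110.66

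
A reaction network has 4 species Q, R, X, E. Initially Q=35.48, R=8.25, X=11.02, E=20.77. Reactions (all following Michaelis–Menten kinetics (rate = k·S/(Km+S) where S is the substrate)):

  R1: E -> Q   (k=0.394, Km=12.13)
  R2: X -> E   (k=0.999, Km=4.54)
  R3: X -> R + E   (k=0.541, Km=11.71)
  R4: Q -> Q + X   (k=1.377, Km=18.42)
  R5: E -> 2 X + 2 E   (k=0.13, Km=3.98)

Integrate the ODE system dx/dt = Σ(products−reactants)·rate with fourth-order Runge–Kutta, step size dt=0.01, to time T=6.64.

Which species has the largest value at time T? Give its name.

RK4 with dt=0.01: 664 steps to T=6.64. Trajectory (selected grid times):
t=0.00: Q=35.48 R=8.25 X=11.02 E=20.77
t=0.74: Q=35.67 R=8.44 X=11.13 E=21.38
t=1.48: Q=35.85 R=8.64 X=11.25 E=22.00
t=2.21: Q=36.04 R=8.83 X=11.36 E=22.61
t=2.95: Q=36.23 R=9.03 X=11.47 E=23.23
t=3.69: Q=36.42 R=9.23 X=11.58 E=23.85
t=4.43: Q=36.62 R=9.43 X=11.69 E=24.47
t=5.16: Q=36.81 R=9.63 X=11.80 E=25.08
t=5.90: Q=37.01 R=9.83 X=11.91 E=25.70
t=6.64: Q=37.20 R=10.03 X=12.02 E=26.32
At T=6.64: Q=37.20 R=10.03 X=12.02 E=26.32; the largest is Q.

Dominant species at T: Q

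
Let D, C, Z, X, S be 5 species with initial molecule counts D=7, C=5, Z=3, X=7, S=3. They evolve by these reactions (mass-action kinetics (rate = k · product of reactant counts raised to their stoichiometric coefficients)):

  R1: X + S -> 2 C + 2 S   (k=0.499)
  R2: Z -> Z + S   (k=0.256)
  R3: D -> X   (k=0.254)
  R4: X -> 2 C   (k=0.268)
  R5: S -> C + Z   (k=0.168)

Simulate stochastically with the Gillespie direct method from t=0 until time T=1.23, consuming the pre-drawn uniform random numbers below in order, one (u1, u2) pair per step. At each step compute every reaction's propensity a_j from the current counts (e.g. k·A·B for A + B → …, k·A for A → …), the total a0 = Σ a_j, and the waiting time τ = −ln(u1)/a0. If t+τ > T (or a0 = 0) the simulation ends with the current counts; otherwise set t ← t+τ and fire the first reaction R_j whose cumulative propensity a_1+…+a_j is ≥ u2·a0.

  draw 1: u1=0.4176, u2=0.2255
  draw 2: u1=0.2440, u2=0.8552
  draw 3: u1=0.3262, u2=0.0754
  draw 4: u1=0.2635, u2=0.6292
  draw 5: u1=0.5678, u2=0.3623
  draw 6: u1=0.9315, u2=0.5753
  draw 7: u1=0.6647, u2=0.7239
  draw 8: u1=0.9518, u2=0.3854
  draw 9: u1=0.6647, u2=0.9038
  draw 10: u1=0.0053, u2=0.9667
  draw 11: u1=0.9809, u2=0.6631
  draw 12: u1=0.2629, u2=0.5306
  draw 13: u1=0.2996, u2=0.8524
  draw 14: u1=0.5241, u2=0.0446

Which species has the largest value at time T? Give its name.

t=0.000: D=7 C=5 Z=3 X=7 S=3
Draw 1: a1=10.479, a2=0.768, a3=1.778, a4=1.876, a5=0.504, a0=15.405; τ=−ln(0.4176)/15.405=0.057 → t=0.057; u2·a0=0.2255·15.405=3.474 ≤ a1=10.479 → R1 fires; D=7 C=7 Z=3 X=6 S=4
Draw 2: a1=11.976, a2=0.768, a3=1.778, a4=1.608, a5=0.672, a0=16.802; τ=−ln(0.2440)/16.802=0.084 → t=0.141; u2·a0=0.8552·16.802=14.369; a1+a2=12.744 < 14.369 ≤ a1+…+a3=14.522 → R3 fires; D=6 C=7 Z=3 X=7 S=4
Draw 3: a1=13.972, a2=0.768, a3=1.524, a4=1.876, a5=0.672, a0=18.812; τ=−ln(0.3262)/18.812=0.060 → t=0.200; u2·a0=0.0754·18.812=1.418 ≤ a1=13.972 → R1 fires; D=6 C=9 Z=3 X=6 S=5
Draw 4: a1=14.970, a2=0.768, a3=1.524, a4=1.608, a5=0.840, a0=19.710; τ=−ln(0.2635)/19.710=0.068 → t=0.268; u2·a0=0.6292·19.710=12.402 ≤ a1=14.970 → R1 fires; D=6 C=11 Z=3 X=5 S=6
Draw 5: a1=14.970, a2=0.768, a3=1.524, a4=1.340, a5=1.008, a0=19.610; τ=−ln(0.5678)/19.610=0.029 → t=0.297; u2·a0=0.3623·19.610=7.105 ≤ a1=14.970 → R1 fires; D=6 C=13 Z=3 X=4 S=7
Draw 6: a1=13.972, a2=0.768, a3=1.524, a4=1.072, a5=1.176, a0=18.512; τ=−ln(0.9315)/18.512=0.004 → t=0.301; u2·a0=0.5753·18.512=10.650 ≤ a1=13.972 → R1 fires; D=6 C=15 Z=3 X=3 S=8
Draw 7: a1=11.976, a2=0.768, a3=1.524, a4=0.804, a5=1.344, a0=16.416; τ=−ln(0.6647)/16.416=0.025 → t=0.325; u2·a0=0.7239·16.416=11.884 ≤ a1=11.976 → R1 fires; D=6 C=17 Z=3 X=2 S=9
Draw 8: a1=8.982, a2=0.768, a3=1.524, a4=0.536, a5=1.512, a0=13.322; τ=−ln(0.9518)/13.322=0.004 → t=0.329; u2·a0=0.3854·13.322=5.134 ≤ a1=8.982 → R1 fires; D=6 C=19 Z=3 X=1 S=10
Draw 9: a1=4.990, a2=0.768, a3=1.524, a4=0.268, a5=1.680, a0=9.230; τ=−ln(0.6647)/9.230=0.044 → t=0.373; u2·a0=0.9038·9.230=8.342; a1+…+a4=7.550 < 8.342 ≤ a1+…+a5=9.230 → R5 fires; D=6 C=20 Z=4 X=1 S=9
Draw 10: a1=4.491, a2=1.024, a3=1.524, a4=0.268, a5=1.512, a0=8.819; τ=−ln(0.0053)/8.819=0.594 → t=0.968; u2·a0=0.9667·8.819=8.525; a1+…+a4=7.307 < 8.525 ≤ a1+…+a5=8.819 → R5 fires; D=6 C=21 Z=5 X=1 S=8
Draw 11: a1=3.992, a2=1.280, a3=1.524, a4=0.268, a5=1.344, a0=8.408; τ=−ln(0.9809)/8.408=0.002 → t=0.970; u2·a0=0.6631·8.408=5.575; a1+a2=5.272 < 5.575 ≤ a1+…+a3=6.796 → R3 fires; D=5 C=21 Z=5 X=2 S=8
Draw 12: a1=7.984, a2=1.280, a3=1.270, a4=0.536, a5=1.344, a0=12.414; τ=−ln(0.2629)/12.414=0.108 → t=1.077; u2·a0=0.5306·12.414=6.587 ≤ a1=7.984 → R1 fires; D=5 C=23 Z=5 X=1 S=9
Draw 13: a1=4.491, a2=1.280, a3=1.270, a4=0.268, a5=1.512, a0=8.821; τ=−ln(0.2996)/8.821=0.137 → t=1.214; u2·a0=0.8524·8.821=7.519; a1+…+a4=7.309 < 7.519 ≤ a1+…+a5=8.821 → R5 fires; D=5 C=24 Z=6 X=1 S=8
Draw 14: a1=3.992, a2=1.536, a3=1.270, a4=0.268, a5=1.344, a0=8.410; τ=−ln(0.5241)/8.410=0.077 → t=1.291 > T=1.23: stop.
At T=1.23: D=5 C=24 Z=6 X=1 S=8; the largest is C.

Dominant species at T: C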